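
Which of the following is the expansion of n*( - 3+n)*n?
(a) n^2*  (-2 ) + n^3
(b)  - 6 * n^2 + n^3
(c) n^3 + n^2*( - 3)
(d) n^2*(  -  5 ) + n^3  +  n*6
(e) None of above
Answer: c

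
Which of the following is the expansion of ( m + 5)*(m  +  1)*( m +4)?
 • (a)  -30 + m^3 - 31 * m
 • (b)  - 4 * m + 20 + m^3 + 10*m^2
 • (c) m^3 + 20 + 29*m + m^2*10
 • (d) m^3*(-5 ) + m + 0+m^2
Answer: c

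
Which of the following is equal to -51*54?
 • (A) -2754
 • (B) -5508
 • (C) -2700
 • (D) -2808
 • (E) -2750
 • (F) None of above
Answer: A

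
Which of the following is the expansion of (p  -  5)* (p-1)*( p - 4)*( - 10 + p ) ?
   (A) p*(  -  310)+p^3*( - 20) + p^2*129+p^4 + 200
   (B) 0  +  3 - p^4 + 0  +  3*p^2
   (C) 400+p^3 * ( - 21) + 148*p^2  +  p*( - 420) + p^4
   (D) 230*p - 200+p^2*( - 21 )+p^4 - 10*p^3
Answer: A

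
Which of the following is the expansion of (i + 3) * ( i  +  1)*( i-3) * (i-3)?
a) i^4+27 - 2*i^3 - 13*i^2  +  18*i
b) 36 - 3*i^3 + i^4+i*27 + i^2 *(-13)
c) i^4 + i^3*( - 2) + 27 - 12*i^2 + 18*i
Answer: c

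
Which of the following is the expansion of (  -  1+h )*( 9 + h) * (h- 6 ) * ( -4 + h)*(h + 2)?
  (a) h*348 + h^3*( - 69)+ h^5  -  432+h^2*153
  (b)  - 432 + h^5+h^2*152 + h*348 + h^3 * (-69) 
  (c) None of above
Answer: b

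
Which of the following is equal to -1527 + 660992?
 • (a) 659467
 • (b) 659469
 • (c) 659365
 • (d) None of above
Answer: d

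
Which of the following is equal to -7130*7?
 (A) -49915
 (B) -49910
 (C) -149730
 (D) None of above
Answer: B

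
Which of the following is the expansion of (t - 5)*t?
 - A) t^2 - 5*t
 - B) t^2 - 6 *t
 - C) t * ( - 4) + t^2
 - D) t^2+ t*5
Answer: A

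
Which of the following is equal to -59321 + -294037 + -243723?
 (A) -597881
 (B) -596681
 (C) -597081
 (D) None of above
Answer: C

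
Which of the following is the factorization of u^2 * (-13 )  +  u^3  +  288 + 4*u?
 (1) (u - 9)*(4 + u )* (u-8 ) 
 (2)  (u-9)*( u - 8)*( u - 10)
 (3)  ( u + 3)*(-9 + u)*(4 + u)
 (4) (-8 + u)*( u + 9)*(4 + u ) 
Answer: 1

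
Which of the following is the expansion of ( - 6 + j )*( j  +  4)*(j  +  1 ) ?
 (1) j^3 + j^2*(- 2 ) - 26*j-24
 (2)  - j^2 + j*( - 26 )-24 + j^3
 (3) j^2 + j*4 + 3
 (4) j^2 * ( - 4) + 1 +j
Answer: 2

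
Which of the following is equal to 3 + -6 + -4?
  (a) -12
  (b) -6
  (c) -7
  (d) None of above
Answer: c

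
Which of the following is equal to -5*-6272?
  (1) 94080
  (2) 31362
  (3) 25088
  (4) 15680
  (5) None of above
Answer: 5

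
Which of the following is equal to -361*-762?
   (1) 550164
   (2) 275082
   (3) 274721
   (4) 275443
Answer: 2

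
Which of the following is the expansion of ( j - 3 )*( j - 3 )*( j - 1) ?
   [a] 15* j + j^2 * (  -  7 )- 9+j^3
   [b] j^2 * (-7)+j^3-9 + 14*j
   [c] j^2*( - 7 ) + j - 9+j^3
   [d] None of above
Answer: a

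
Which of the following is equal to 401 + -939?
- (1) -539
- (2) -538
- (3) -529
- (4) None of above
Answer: 2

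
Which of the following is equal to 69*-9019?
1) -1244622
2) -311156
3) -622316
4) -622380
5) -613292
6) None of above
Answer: 6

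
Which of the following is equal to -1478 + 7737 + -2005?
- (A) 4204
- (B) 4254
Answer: B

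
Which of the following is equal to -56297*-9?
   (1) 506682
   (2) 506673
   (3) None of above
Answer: 2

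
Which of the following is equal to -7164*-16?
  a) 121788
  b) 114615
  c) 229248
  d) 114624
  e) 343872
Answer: d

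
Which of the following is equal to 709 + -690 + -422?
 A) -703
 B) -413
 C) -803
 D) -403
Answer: D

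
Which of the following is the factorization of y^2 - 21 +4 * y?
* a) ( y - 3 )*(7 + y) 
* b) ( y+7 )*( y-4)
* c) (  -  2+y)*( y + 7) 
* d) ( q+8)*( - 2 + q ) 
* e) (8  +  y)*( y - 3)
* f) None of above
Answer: a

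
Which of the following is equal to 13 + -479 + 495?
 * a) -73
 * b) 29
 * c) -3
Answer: b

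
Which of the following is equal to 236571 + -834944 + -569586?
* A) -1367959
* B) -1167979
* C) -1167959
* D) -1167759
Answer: C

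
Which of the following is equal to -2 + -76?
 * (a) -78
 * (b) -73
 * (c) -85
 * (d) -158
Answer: a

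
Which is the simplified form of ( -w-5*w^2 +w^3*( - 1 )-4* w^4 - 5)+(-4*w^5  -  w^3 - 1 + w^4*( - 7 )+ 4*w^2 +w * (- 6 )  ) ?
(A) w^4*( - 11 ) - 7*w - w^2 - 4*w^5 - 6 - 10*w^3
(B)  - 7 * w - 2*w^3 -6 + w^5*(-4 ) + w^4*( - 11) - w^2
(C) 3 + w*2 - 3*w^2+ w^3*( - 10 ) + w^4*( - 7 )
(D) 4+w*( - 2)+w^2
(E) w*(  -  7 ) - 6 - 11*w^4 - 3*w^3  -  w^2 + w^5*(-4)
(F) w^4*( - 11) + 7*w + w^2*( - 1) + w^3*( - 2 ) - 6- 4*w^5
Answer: B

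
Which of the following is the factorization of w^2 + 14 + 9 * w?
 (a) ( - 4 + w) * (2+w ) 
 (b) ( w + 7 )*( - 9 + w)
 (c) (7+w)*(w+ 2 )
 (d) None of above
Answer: c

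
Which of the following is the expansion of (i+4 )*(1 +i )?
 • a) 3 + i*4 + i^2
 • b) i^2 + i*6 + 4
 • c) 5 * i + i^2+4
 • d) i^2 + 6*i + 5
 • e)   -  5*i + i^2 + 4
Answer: c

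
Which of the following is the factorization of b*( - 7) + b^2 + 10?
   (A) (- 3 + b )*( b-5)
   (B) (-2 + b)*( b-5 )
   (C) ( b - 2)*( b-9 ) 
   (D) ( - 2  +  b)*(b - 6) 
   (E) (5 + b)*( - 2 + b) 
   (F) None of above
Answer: B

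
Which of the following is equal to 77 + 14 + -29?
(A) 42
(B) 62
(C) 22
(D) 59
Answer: B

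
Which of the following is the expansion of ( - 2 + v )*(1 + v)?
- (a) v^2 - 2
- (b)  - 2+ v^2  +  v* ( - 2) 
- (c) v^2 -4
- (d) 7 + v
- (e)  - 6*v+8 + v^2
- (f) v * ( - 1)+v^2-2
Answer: f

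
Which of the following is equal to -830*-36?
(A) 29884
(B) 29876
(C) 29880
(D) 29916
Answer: C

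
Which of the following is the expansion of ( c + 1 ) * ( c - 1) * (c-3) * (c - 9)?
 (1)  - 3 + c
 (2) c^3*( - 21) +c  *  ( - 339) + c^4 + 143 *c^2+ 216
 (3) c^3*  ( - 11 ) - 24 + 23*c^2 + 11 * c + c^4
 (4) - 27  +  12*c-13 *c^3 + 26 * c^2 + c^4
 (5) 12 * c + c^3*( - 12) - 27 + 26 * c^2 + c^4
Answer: 5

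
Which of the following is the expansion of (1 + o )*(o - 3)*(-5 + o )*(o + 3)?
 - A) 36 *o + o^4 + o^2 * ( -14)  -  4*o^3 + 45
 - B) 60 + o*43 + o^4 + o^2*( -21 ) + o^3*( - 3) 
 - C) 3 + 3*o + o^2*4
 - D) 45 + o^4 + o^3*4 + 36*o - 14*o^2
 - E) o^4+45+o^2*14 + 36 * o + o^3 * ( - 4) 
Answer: A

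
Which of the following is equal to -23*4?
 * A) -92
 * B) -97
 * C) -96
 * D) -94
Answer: A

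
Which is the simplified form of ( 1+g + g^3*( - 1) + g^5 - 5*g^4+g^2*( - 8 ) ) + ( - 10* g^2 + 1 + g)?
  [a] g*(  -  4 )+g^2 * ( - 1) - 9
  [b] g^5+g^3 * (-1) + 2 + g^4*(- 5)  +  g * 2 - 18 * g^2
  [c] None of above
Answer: b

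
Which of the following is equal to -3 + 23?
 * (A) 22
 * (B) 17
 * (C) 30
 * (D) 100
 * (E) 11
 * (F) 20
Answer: F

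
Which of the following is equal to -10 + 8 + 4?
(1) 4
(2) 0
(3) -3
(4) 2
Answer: 4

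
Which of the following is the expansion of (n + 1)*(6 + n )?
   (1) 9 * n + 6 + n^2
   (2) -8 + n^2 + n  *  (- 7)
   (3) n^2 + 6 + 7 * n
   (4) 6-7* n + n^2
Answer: 3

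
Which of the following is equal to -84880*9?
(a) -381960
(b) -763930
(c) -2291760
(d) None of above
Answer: d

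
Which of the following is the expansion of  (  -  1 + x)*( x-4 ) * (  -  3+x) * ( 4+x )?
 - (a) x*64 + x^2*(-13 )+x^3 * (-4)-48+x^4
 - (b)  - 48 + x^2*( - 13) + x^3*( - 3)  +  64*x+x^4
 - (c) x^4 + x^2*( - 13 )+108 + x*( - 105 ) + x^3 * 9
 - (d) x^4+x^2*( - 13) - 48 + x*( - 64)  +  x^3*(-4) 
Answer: a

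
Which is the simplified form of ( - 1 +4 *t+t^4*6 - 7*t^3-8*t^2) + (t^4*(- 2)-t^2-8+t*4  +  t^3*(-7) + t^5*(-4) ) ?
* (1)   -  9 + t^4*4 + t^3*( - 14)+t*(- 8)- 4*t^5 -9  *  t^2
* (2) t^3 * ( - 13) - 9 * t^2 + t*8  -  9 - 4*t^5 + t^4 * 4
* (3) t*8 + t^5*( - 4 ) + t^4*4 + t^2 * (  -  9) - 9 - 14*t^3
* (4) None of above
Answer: 3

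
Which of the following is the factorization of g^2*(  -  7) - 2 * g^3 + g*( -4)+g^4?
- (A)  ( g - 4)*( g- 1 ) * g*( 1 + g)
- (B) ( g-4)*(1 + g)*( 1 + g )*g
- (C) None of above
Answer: B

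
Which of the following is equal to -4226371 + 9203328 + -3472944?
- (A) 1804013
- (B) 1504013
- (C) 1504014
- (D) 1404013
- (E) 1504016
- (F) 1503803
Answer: B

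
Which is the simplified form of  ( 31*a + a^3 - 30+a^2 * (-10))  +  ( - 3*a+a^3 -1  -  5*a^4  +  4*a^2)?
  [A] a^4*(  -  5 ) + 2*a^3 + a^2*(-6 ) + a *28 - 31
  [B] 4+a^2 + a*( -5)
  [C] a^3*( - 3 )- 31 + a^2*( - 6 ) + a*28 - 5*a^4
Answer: A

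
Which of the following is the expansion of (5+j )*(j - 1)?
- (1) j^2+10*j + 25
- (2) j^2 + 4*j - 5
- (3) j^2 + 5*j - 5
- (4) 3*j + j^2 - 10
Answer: 2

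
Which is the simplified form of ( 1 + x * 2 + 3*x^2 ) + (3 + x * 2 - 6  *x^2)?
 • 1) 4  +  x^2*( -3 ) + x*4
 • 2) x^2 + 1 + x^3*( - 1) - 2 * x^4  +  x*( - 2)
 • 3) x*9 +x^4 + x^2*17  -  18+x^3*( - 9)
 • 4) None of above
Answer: 1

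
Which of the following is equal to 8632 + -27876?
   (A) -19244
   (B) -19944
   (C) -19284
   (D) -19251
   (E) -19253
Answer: A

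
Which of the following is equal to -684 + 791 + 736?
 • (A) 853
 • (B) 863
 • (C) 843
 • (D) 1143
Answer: C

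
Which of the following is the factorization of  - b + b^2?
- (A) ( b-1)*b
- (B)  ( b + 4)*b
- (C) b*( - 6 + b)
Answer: A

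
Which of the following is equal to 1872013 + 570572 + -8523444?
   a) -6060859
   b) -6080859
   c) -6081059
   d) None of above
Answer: b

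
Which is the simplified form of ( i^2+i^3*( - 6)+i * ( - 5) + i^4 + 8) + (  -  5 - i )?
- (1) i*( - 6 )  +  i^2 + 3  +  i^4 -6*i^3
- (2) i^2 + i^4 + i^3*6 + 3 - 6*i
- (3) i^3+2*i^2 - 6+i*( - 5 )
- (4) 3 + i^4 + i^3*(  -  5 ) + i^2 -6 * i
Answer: 1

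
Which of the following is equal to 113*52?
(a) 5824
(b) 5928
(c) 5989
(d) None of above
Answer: d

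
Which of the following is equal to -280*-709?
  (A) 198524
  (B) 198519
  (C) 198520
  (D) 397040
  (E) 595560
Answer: C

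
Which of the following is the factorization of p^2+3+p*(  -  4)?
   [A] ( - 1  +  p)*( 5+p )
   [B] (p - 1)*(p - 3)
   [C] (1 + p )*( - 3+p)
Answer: B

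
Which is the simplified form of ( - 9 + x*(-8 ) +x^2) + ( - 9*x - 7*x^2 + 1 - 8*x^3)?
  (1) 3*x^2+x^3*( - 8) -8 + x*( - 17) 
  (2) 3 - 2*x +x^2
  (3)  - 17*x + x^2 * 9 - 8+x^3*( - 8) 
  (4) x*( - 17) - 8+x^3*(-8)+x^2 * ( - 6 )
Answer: 4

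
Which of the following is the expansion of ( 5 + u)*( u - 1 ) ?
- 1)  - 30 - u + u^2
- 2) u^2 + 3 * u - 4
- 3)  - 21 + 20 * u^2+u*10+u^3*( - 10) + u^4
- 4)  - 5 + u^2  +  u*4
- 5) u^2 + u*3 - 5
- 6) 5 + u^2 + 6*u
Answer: 4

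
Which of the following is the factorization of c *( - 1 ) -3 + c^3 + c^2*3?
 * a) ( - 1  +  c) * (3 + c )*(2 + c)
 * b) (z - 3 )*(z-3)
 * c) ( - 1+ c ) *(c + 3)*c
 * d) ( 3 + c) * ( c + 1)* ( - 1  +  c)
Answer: d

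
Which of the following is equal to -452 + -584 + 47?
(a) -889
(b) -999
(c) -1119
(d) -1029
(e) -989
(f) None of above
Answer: e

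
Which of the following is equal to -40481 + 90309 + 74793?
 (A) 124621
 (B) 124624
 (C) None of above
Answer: A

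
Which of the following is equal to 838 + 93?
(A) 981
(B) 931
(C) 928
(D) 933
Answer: B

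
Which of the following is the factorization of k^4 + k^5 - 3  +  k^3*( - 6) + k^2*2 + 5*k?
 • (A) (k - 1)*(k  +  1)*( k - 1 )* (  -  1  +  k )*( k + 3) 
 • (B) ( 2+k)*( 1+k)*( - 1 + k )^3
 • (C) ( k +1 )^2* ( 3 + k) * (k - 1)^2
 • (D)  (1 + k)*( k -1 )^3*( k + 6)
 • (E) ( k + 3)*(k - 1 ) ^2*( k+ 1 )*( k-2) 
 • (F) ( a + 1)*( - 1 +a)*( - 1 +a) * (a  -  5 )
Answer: A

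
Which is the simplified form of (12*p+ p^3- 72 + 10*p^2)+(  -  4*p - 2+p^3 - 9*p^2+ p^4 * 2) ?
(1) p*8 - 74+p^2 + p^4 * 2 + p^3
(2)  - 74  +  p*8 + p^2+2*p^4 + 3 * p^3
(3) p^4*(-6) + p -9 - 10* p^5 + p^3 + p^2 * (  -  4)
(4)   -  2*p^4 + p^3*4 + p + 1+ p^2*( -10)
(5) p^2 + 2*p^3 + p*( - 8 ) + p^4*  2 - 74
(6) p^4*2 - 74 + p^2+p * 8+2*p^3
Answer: 6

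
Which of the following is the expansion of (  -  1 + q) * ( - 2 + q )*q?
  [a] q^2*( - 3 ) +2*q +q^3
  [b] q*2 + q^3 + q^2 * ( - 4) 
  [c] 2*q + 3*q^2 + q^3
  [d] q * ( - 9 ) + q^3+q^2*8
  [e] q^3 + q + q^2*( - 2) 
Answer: a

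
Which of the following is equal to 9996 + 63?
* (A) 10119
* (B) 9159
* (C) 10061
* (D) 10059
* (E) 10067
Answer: D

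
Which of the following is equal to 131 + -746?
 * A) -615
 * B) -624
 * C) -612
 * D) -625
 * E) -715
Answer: A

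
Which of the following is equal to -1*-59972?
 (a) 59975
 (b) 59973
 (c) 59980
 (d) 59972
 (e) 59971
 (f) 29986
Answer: d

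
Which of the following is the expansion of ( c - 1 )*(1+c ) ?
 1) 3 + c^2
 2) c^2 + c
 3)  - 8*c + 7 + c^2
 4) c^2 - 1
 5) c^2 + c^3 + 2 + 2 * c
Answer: 4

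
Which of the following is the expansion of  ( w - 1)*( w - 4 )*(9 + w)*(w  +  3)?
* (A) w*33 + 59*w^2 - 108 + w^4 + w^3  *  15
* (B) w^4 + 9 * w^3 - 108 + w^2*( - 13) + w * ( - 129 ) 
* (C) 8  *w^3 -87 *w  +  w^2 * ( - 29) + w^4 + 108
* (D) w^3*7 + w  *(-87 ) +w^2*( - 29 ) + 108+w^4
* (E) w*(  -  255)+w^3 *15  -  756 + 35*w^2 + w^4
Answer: D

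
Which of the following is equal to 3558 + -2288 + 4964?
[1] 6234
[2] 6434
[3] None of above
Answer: 1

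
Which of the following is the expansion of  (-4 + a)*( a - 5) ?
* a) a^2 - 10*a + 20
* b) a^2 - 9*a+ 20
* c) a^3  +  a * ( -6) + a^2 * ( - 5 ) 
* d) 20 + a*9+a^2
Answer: b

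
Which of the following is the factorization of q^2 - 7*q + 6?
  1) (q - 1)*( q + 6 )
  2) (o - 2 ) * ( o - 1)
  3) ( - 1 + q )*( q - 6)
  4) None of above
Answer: 3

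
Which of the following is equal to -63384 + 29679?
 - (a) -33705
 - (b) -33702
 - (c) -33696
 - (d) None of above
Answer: a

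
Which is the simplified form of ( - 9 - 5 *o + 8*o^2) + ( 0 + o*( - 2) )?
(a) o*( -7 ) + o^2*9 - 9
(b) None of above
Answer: b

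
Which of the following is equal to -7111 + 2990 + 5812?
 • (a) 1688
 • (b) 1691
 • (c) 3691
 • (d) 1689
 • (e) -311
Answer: b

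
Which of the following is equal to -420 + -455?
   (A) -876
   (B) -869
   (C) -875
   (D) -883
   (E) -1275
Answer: C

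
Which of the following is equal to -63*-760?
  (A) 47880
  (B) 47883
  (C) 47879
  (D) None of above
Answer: A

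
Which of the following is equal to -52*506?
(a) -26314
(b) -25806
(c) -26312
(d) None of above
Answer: c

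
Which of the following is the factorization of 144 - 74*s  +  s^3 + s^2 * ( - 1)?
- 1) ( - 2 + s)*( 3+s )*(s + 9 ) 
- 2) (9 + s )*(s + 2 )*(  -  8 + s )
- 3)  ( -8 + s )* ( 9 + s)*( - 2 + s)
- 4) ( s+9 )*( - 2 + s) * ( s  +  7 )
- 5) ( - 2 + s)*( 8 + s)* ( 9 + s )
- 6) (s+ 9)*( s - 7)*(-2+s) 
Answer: 3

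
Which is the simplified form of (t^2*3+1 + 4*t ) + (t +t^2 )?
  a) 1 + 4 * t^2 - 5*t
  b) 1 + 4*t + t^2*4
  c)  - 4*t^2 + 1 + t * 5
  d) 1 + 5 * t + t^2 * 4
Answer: d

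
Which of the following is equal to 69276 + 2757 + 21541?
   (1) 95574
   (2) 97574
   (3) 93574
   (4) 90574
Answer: 3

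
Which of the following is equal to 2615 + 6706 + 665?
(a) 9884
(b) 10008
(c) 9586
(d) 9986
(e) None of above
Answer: d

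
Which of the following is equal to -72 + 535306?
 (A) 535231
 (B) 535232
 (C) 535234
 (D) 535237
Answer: C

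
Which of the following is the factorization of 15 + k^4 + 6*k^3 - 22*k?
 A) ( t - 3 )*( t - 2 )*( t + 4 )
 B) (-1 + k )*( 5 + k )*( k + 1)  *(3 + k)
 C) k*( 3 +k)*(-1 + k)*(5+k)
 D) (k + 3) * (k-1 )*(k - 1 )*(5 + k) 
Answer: D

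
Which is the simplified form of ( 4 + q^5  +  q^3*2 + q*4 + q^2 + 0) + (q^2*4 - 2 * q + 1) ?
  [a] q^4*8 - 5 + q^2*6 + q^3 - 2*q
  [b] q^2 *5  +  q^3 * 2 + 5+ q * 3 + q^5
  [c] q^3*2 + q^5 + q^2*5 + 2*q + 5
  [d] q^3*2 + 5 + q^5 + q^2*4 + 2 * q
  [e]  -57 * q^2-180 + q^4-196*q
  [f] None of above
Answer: c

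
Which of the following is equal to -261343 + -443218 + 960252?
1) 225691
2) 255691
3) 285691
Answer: 2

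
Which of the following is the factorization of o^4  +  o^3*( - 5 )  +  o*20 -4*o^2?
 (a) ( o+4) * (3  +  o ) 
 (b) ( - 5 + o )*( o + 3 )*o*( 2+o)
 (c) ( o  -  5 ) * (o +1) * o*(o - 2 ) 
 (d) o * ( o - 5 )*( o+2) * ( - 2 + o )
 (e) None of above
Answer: d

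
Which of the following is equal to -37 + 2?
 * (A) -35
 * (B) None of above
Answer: A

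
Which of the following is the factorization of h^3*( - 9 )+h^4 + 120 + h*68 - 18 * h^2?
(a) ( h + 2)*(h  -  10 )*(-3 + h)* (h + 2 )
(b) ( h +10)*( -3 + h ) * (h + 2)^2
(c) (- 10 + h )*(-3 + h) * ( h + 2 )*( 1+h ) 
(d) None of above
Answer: a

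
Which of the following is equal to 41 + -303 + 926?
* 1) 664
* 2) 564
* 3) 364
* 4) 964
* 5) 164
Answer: 1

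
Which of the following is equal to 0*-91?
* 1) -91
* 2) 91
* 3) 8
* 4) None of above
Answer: 4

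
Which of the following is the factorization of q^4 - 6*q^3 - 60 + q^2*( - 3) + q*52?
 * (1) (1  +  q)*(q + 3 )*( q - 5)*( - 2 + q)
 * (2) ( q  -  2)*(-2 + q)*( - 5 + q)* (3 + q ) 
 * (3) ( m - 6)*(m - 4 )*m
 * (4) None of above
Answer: 2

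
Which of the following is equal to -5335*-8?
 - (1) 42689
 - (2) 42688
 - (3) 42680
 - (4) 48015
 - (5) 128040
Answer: 3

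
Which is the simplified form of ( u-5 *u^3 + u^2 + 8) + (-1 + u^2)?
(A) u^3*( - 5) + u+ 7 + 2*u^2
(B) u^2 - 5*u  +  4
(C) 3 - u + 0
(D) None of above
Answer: A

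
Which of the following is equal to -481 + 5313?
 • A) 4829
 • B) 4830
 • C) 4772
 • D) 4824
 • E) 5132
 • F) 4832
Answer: F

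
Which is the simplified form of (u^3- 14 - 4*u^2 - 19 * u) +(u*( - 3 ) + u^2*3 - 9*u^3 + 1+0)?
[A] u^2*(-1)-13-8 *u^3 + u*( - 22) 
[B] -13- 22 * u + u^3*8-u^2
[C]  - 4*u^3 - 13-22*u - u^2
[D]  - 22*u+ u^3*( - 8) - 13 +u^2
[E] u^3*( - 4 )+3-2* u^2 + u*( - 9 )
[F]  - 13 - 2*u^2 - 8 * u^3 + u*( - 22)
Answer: A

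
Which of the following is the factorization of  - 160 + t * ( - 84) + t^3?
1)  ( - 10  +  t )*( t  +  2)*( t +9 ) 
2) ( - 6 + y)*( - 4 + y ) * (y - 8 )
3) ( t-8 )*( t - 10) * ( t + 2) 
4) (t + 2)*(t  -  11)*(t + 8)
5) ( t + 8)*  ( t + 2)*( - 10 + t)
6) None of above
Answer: 5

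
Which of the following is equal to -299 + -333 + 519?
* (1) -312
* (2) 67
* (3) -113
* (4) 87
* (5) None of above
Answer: 3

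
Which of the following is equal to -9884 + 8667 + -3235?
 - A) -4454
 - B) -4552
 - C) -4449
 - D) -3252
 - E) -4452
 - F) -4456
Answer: E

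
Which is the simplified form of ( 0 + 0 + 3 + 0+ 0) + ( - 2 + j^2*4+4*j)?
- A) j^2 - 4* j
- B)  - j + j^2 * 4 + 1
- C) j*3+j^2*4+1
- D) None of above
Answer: D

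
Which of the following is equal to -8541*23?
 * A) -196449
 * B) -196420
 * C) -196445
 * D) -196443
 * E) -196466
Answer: D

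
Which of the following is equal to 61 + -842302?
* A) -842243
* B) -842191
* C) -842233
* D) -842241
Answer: D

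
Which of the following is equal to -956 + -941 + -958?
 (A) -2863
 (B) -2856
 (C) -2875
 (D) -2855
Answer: D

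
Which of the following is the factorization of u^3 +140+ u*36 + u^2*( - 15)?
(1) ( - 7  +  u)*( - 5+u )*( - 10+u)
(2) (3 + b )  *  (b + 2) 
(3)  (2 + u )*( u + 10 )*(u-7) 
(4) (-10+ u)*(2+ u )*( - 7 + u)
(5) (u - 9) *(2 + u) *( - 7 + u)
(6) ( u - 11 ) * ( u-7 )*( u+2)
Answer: 4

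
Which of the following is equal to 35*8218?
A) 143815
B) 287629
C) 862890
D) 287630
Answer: D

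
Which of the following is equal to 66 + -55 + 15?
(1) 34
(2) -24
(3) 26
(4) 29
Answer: 3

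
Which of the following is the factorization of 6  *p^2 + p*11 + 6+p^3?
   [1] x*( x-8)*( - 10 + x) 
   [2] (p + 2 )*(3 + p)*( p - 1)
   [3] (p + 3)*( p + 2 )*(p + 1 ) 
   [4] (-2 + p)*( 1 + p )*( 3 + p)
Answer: 3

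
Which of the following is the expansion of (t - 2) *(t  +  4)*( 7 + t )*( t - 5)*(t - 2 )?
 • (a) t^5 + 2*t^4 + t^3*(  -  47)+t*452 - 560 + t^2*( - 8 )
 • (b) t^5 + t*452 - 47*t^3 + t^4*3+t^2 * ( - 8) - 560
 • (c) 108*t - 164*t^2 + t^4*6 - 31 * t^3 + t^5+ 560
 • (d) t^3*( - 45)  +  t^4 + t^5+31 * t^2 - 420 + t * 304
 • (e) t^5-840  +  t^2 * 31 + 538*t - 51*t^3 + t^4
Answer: a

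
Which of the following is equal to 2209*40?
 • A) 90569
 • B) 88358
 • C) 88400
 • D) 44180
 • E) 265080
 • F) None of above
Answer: F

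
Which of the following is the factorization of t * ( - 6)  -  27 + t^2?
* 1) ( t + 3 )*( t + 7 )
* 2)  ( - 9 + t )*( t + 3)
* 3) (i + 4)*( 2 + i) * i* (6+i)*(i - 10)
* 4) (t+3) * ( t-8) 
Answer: 2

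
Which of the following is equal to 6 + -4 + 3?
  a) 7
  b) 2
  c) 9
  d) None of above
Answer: d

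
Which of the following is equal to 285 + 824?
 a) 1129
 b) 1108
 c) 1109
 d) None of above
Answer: c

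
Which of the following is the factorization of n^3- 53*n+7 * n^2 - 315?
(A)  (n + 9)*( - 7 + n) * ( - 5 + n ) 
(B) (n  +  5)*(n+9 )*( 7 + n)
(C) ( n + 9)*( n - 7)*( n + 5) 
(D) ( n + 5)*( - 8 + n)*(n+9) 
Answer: C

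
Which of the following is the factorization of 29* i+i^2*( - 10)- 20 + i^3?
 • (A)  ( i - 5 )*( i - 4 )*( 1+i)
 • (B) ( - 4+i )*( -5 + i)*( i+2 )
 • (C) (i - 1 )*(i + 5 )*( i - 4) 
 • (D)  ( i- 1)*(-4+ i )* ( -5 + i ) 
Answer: D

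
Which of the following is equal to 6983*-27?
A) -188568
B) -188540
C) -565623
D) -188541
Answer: D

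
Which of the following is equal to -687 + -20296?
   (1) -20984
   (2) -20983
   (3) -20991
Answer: 2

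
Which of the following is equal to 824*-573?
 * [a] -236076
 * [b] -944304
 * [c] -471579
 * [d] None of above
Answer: d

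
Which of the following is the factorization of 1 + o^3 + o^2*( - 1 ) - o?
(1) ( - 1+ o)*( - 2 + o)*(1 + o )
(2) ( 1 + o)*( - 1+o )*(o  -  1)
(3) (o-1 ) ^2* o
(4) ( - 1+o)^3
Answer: 2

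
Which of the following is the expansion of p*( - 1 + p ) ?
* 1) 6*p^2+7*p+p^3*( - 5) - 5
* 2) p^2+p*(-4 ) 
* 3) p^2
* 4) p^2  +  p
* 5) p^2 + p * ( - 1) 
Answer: 5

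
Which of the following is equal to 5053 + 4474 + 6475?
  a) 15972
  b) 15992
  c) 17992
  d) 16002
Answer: d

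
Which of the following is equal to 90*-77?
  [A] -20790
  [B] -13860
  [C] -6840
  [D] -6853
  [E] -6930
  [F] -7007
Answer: E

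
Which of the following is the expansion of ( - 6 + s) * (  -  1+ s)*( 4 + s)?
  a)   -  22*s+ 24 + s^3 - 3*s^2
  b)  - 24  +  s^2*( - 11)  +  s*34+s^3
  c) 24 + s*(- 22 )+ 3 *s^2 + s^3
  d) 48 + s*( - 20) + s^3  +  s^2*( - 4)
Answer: a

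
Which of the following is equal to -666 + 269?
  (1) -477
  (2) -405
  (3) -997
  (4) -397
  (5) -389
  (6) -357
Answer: 4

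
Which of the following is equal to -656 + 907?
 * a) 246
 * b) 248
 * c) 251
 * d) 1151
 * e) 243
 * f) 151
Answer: c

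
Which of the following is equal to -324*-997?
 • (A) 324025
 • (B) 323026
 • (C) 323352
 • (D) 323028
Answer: D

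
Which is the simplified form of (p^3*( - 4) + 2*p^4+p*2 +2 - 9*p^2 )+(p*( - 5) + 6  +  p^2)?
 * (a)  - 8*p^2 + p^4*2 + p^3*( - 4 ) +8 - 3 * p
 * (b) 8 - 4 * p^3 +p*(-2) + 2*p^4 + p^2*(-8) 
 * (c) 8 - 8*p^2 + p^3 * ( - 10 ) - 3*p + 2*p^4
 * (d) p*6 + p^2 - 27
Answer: a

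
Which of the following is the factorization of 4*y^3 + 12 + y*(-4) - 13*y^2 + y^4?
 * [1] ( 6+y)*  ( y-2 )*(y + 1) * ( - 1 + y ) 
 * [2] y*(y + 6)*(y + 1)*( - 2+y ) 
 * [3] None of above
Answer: 1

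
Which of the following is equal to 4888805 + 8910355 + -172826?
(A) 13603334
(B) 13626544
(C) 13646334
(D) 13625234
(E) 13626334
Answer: E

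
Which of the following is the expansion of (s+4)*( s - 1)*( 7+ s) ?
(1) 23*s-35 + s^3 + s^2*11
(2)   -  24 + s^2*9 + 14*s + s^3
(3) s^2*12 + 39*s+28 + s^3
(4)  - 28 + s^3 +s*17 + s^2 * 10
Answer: 4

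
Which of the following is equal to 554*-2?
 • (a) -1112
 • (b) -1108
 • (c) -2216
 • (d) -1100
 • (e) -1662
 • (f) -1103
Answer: b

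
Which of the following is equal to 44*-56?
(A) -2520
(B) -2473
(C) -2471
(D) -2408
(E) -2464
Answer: E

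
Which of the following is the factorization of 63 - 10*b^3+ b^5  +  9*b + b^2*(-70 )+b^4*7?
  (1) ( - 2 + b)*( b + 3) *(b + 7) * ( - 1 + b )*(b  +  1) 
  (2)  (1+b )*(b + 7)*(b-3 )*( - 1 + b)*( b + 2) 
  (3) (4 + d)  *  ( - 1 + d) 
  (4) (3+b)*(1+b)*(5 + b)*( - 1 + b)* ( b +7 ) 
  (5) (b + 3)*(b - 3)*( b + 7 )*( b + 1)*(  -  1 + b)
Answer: 5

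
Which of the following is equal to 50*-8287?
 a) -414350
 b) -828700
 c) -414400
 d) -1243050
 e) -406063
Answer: a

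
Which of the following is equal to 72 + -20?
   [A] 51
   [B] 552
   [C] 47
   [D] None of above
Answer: D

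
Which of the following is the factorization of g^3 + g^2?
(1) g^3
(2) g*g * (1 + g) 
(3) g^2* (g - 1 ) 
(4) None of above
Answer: 2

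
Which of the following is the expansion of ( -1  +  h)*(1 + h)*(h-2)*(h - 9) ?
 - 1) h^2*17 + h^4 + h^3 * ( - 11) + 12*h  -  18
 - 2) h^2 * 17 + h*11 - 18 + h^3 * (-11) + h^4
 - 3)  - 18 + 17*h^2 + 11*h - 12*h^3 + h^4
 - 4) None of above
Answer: 2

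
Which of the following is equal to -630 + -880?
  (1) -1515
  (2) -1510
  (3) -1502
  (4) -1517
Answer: 2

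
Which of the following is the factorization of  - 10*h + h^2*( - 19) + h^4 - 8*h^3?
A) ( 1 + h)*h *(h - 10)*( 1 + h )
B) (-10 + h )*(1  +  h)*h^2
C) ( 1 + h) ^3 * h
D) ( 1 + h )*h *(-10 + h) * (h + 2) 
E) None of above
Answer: A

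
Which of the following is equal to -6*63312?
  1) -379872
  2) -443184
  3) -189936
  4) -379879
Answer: 1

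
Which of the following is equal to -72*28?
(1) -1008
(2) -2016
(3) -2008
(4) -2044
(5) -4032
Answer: 2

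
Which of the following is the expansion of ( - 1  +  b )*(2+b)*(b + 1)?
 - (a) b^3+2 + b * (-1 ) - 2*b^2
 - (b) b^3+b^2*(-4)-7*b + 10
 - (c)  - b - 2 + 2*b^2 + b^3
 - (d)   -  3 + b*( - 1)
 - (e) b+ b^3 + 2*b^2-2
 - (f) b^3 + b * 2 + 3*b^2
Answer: c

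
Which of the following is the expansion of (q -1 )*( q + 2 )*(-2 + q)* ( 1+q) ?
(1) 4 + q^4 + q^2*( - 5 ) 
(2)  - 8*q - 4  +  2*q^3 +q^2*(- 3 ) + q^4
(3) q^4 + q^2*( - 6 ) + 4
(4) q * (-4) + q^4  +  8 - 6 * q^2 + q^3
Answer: 1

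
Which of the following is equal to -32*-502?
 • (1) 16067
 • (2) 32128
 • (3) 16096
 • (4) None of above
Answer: 4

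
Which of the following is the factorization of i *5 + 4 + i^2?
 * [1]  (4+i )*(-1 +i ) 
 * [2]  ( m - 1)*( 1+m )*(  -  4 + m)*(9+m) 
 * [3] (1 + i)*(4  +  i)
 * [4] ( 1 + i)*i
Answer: 3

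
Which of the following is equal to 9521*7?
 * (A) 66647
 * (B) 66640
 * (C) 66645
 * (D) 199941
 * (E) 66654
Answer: A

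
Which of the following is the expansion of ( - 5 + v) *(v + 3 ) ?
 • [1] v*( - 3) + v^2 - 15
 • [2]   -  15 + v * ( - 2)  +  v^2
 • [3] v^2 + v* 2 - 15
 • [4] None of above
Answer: 2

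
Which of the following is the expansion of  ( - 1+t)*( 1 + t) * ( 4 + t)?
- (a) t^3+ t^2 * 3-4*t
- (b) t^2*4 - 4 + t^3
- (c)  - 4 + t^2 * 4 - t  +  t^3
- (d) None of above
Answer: c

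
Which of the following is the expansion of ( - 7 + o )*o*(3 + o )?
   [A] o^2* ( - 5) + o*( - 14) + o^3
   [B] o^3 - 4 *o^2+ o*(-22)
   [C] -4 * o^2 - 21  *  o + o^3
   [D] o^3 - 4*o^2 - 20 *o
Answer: C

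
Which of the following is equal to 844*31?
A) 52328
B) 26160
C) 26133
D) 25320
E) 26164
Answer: E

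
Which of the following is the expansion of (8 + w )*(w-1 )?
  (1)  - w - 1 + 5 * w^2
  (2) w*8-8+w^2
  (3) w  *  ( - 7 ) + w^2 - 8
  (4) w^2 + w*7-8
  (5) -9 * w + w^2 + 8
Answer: 4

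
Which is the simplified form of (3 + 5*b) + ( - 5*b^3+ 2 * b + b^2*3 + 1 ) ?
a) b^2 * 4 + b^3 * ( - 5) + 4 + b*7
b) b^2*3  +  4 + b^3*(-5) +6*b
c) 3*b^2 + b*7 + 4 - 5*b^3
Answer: c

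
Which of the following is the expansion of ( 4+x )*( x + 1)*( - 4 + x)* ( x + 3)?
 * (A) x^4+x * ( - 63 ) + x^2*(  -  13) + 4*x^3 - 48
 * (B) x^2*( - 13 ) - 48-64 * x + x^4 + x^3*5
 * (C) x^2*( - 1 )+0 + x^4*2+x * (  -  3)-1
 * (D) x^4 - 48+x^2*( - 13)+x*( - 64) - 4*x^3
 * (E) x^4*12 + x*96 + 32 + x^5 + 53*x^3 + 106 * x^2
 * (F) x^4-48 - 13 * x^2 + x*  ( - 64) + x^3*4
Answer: F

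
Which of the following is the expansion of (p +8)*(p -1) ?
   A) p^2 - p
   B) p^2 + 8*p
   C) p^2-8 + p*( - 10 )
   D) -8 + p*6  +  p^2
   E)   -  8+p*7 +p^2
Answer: E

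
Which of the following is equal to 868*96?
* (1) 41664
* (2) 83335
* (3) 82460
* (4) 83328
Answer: 4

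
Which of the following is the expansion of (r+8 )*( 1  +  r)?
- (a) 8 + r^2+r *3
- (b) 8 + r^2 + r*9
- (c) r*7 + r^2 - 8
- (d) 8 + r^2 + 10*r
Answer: b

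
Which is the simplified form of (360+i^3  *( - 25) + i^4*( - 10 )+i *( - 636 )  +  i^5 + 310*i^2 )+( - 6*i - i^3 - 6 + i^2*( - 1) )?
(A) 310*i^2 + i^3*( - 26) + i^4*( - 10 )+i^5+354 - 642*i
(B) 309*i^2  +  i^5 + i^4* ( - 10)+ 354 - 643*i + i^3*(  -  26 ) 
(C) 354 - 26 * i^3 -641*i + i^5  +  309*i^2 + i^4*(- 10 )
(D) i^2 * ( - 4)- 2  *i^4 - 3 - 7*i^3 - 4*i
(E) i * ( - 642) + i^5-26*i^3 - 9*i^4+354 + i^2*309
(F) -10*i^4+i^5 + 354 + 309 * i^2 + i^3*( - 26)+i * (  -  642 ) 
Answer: F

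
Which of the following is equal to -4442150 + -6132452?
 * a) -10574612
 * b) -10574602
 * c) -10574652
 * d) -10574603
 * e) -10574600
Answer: b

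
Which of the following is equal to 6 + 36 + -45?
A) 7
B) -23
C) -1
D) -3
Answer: D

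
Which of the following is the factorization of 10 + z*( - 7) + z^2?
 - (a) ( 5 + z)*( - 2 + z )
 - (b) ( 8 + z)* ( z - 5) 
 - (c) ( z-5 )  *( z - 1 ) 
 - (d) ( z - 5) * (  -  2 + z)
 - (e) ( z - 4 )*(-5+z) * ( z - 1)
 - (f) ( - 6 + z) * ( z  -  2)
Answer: d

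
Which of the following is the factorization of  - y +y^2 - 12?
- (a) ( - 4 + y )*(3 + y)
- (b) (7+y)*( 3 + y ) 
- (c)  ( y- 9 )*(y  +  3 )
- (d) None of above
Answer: a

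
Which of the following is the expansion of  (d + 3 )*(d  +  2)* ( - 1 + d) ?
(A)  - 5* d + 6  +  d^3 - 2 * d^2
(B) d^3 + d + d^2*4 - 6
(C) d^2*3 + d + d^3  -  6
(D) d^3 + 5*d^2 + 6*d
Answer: B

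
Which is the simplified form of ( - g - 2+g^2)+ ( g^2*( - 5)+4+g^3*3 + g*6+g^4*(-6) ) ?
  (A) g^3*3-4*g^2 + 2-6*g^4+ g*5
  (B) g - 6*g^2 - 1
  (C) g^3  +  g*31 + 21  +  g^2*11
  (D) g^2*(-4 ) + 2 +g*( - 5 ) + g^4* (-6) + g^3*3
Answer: A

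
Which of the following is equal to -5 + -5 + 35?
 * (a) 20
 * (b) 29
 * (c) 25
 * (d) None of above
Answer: c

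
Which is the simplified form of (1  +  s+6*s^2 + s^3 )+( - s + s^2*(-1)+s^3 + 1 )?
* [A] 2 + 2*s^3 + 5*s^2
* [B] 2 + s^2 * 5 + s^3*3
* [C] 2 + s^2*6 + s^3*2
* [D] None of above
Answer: A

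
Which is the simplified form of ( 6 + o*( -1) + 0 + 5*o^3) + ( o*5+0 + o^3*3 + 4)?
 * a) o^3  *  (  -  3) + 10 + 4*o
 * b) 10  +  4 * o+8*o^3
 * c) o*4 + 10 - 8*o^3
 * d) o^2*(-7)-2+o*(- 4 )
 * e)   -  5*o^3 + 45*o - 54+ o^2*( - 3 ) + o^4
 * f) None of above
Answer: b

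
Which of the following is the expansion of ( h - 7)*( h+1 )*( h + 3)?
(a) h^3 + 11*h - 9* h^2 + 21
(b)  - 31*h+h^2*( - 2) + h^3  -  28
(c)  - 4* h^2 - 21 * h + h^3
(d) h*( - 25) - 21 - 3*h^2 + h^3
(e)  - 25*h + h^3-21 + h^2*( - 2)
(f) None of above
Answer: d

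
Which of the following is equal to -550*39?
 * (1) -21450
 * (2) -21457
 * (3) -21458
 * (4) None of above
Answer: 1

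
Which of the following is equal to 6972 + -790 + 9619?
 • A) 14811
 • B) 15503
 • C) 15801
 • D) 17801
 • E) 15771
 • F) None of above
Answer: C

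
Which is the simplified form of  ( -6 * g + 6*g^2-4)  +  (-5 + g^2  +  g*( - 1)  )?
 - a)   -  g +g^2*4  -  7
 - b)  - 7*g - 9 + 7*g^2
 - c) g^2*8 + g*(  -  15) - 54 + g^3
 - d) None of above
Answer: b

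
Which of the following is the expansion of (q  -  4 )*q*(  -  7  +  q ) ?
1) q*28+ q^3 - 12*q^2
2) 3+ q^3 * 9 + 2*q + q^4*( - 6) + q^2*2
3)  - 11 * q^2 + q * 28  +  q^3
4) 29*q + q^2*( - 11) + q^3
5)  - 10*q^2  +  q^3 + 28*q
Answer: 3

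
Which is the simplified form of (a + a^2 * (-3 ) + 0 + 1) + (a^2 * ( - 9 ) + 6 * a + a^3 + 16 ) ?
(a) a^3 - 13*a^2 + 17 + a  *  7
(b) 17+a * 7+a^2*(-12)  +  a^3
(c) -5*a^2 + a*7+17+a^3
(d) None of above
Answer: b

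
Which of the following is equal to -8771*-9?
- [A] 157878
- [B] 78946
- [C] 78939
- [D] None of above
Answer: C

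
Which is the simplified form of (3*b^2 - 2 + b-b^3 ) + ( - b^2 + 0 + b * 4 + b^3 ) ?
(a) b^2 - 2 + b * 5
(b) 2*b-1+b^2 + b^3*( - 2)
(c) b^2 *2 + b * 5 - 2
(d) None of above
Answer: c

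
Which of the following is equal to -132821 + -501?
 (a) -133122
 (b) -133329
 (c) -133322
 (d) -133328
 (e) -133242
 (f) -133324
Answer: c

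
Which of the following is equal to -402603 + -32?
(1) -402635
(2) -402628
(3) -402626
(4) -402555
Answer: 1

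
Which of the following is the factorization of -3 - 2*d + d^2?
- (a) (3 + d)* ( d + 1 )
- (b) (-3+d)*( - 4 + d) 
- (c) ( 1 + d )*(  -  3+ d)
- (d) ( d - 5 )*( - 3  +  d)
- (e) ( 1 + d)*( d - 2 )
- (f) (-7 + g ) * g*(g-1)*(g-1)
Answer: c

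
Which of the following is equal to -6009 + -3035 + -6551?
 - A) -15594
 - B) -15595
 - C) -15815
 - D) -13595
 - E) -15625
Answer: B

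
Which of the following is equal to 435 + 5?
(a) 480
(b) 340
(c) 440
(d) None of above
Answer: c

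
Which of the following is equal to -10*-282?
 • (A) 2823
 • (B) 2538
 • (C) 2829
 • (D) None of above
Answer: D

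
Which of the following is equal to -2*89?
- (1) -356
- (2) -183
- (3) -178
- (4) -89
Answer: 3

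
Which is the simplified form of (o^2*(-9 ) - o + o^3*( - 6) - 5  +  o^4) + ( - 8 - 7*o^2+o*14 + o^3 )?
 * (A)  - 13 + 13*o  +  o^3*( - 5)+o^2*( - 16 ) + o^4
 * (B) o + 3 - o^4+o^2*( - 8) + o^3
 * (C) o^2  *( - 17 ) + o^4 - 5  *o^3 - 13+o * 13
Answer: A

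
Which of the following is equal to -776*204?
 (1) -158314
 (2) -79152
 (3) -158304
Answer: 3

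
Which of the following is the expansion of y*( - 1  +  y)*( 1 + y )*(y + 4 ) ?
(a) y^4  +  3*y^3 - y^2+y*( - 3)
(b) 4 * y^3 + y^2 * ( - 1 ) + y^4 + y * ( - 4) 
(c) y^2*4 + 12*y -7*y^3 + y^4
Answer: b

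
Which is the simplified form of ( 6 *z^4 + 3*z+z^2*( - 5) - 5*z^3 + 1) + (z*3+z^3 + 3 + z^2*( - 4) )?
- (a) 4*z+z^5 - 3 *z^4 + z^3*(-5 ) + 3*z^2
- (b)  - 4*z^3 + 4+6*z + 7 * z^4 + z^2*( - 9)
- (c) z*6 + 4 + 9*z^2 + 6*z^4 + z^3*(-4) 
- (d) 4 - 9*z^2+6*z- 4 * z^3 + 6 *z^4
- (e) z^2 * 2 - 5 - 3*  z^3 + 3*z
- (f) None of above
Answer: d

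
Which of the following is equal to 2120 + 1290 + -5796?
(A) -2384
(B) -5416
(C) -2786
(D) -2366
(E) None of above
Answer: E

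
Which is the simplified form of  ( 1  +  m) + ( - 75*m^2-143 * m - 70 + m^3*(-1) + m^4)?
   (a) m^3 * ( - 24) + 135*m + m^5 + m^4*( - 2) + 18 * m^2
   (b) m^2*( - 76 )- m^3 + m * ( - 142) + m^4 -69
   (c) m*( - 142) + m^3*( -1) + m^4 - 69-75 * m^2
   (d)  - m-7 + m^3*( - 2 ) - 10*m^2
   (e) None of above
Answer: c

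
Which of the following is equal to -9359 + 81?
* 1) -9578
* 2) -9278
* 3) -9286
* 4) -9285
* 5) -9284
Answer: 2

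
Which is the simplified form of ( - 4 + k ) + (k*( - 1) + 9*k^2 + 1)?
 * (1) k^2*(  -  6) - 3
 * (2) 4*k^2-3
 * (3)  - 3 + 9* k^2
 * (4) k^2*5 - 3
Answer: 3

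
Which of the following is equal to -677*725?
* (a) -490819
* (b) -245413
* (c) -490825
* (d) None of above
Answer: c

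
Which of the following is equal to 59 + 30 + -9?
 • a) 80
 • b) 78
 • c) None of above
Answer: a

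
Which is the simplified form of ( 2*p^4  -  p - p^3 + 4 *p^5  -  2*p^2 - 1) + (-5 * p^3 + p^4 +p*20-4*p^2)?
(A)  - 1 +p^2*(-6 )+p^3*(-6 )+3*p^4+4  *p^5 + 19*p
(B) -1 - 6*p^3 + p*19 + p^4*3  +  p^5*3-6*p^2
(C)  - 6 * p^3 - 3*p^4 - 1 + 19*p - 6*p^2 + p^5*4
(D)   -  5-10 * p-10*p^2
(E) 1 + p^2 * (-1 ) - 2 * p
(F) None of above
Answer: A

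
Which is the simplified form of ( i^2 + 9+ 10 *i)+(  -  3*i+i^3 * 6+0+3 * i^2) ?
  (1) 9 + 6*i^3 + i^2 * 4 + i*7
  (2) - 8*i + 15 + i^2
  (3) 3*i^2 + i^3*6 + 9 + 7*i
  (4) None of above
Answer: 1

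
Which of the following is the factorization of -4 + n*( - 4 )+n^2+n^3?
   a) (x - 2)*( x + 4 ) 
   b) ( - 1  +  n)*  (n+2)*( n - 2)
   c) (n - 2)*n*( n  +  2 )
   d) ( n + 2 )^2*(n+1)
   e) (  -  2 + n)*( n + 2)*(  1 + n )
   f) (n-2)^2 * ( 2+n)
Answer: e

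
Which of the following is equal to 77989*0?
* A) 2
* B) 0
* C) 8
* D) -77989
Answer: B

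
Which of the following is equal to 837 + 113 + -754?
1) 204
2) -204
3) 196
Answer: 3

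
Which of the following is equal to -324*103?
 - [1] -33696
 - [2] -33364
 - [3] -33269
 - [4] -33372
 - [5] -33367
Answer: 4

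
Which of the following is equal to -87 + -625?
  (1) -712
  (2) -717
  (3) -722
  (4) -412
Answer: 1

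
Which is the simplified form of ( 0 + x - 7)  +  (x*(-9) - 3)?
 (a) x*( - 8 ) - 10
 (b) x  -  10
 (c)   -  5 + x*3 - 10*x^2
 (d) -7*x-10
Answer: a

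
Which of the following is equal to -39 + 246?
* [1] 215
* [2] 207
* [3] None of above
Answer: 2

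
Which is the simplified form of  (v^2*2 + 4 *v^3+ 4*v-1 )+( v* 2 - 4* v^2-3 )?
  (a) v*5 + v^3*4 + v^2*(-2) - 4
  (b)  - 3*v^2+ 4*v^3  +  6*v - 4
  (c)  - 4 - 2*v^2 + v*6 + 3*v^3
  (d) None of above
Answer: d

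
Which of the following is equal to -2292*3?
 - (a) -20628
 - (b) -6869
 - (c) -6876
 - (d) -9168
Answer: c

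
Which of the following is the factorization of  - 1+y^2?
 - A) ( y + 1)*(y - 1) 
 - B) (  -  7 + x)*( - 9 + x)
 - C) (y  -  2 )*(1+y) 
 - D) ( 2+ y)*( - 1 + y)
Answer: A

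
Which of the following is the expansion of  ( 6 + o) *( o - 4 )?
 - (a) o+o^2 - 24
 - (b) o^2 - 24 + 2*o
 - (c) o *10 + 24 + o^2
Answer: b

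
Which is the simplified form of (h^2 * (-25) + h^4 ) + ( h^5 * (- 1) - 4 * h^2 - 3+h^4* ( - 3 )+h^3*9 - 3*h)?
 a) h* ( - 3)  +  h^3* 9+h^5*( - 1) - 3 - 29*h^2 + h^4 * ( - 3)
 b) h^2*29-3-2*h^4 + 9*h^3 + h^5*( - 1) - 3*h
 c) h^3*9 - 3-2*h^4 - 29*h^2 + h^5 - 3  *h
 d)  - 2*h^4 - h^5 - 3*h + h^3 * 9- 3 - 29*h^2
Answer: d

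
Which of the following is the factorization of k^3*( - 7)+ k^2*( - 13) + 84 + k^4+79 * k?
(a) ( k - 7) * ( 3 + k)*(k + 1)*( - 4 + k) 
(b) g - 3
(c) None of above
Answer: a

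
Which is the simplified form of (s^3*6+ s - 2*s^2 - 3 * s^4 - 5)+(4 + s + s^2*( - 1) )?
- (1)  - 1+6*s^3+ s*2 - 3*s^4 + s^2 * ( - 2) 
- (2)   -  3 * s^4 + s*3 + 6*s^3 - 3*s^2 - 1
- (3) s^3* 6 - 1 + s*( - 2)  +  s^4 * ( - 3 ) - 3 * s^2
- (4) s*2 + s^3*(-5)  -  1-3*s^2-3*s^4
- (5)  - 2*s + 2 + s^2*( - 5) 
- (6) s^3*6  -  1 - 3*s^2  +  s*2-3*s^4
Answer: 6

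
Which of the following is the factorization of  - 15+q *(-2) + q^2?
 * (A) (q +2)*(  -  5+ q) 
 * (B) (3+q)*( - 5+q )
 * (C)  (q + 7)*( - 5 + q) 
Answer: B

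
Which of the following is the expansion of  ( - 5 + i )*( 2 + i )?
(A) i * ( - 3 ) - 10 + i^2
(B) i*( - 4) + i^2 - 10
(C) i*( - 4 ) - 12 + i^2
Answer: A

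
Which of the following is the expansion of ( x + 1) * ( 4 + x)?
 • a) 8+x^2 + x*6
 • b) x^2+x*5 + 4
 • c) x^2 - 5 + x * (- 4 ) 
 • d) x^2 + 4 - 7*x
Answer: b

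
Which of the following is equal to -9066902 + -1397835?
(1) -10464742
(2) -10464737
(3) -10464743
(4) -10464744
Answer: 2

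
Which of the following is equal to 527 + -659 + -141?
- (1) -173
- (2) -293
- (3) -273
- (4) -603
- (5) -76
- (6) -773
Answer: 3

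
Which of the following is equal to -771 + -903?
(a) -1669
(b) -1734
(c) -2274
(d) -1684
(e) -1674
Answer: e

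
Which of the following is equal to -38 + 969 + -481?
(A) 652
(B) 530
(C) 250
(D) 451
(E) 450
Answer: E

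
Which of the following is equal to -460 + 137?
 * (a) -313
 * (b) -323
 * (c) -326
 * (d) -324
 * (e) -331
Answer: b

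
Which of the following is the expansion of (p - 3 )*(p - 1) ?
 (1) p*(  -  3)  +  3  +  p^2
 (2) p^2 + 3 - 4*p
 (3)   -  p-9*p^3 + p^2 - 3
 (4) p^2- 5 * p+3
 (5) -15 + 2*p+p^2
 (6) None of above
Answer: 2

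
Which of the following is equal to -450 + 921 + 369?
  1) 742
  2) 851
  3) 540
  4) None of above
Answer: 4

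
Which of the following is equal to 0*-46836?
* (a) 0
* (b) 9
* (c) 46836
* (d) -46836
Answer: a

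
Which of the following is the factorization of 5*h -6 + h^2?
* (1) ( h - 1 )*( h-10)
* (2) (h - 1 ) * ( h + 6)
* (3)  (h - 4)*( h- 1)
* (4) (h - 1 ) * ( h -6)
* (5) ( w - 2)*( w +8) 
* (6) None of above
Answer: 2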